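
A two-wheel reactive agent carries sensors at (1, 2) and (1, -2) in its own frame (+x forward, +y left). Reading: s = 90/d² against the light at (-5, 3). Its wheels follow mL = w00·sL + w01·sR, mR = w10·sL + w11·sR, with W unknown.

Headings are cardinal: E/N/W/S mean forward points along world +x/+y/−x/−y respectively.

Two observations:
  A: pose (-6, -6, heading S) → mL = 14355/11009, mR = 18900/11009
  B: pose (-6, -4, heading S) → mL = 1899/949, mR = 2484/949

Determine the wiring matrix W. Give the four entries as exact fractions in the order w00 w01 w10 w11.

obs A: pose=(-6,-6,S) → sL=90/101, sR=90/109, mL=14355/11009, mR=18900/11009
obs B: pose=(-6,-4,S) → sL=18/13, sR=90/73, mL=1899/949, mR=2484/949
sensor matrix S = [[90/101, 90/109], [18/13, 90/73]]; det S = -466560/10447541
solve [mL_A; mL_B] = S·[w00; w01] and [mR_A; mR_B] = S·[w10; w11]:
  w00 = 1, w01 = 1/2, w10 = 1, w11 = 1

1 1/2 1 1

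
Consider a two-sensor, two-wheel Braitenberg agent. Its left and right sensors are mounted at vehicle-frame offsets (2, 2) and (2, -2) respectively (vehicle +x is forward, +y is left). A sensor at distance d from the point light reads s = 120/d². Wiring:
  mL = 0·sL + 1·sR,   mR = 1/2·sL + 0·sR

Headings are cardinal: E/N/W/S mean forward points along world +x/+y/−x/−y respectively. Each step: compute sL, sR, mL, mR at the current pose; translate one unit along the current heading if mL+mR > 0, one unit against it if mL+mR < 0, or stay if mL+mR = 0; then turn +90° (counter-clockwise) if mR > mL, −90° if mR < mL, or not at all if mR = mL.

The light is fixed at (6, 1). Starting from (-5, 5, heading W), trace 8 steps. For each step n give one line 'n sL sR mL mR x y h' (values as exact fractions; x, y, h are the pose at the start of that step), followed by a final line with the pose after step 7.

n=0: pose=(-5,5,W); sL=120/173, sR=24/41; mL=24/41, mR=60/173; mL+mR=6612/7093 → advance +1; mR−mL=-1692/7093 → turn -1·90°
n=1: pose=(-6,5,N); sL=15/29, sR=15/17; mL=15/17, mR=15/58; mL+mR=1125/986 → advance +1; mR−mL=-615/986 → turn -1·90°
n=2: pose=(-6,6,E); sL=120/149, sR=120/109; mL=120/109, mR=60/149; mL+mR=24420/16241 → advance +1; mR−mL=-11340/16241 → turn -1·90°
n=3: pose=(-5,6,S); sL=4/3, sR=60/89; mL=60/89, mR=2/3; mL+mR=358/267 → advance +1; mR−mL=-2/267 → turn -1·90°
n=4: pose=(-5,5,W); sL=120/173, sR=24/41; mL=24/41, mR=60/173; mL+mR=6612/7093 → advance +1; mR−mL=-1692/7093 → turn -1·90°
n=5: pose=(-6,5,N); sL=15/29, sR=15/17; mL=15/17, mR=15/58; mL+mR=1125/986 → advance +1; mR−mL=-615/986 → turn -1·90°
n=6: pose=(-6,6,E); sL=120/149, sR=120/109; mL=120/109, mR=60/149; mL+mR=24420/16241 → advance +1; mR−mL=-11340/16241 → turn -1·90°
n=7: pose=(-5,6,S); sL=4/3, sR=60/89; mL=60/89, mR=2/3; mL+mR=358/267 → advance +1; mR−mL=-2/267 → turn -1·90°

0 120/173 24/41 24/41 60/173 -5 5 W
1 15/29 15/17 15/17 15/58 -6 5 N
2 120/149 120/109 120/109 60/149 -6 6 E
3 4/3 60/89 60/89 2/3 -5 6 S
4 120/173 24/41 24/41 60/173 -5 5 W
5 15/29 15/17 15/17 15/58 -6 5 N
6 120/149 120/109 120/109 60/149 -6 6 E
7 4/3 60/89 60/89 2/3 -5 6 S
final -5 5 W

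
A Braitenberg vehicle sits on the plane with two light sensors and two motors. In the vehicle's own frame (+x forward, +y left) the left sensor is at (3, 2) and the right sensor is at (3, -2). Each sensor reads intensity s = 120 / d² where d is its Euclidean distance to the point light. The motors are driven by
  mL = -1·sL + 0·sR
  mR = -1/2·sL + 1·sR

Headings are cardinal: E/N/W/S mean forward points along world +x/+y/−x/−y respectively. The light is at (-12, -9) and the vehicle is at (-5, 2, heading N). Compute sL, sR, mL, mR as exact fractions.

120/221 120/277 -120/221 9900/61217

left sensor world pos  = (-7, 5); dL² = 221
right sensor world pos = (-3, 5); dR² = 277
sL = 120/221 = 120/221
sR = 120/277 = 120/277
mL = -1·sL + 0·sR = -120/221
mR = -1/2·sL + 1·sR = 9900/61217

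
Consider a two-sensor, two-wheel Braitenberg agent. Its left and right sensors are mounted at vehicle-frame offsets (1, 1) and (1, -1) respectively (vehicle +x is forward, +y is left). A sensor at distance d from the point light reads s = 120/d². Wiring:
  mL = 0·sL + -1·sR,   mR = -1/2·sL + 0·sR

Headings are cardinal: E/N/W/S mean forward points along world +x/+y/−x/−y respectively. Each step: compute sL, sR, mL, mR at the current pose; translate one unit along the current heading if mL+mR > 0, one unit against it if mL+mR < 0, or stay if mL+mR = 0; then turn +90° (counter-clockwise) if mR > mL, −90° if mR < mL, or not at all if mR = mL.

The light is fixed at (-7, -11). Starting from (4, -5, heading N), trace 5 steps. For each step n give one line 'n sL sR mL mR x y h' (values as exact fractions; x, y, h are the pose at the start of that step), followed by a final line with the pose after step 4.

n=0: pose=(4,-5,N); sL=120/149, sR=120/193; mL=-120/193, mR=-60/149; mL+mR=-29460/28757 → advance -1; mR−mL=6300/28757 → turn +1·90°
n=1: pose=(4,-6,W); sL=30/29, sR=15/17; mL=-15/17, mR=-15/29; mL+mR=-690/493 → advance -1; mR−mL=180/493 → turn +1·90°
n=2: pose=(5,-6,S); sL=24/37, sR=120/137; mL=-120/137, mR=-12/37; mL+mR=-6084/5069 → advance -1; mR−mL=2796/5069 → turn +1·90°
n=3: pose=(5,-5,E); sL=60/109, sR=60/97; mL=-60/97, mR=-30/109; mL+mR=-9450/10573 → advance -1; mR−mL=3630/10573 → turn +1·90°
n=4: pose=(4,-5,N); sL=120/149, sR=120/193; mL=-120/193, mR=-60/149; mL+mR=-29460/28757 → advance -1; mR−mL=6300/28757 → turn +1·90°

0 120/149 120/193 -120/193 -60/149 4 -5 N
1 30/29 15/17 -15/17 -15/29 4 -6 W
2 24/37 120/137 -120/137 -12/37 5 -6 S
3 60/109 60/97 -60/97 -30/109 5 -5 E
4 120/149 120/193 -120/193 -60/149 4 -5 N
final 4 -6 W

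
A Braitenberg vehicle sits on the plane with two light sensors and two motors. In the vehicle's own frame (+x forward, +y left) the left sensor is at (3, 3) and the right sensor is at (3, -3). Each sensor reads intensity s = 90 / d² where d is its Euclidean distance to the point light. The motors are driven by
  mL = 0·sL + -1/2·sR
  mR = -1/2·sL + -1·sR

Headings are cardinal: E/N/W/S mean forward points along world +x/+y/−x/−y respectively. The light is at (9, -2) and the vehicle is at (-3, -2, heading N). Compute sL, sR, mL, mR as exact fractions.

5/13 1 -1/2 -31/26

left sensor world pos  = (-6, 1); dL² = 234
right sensor world pos = (0, 1); dR² = 90
sL = 90/234 = 5/13
sR = 90/90 = 1
mL = 0·sL + -1/2·sR = -1/2
mR = -1/2·sL + -1·sR = -31/26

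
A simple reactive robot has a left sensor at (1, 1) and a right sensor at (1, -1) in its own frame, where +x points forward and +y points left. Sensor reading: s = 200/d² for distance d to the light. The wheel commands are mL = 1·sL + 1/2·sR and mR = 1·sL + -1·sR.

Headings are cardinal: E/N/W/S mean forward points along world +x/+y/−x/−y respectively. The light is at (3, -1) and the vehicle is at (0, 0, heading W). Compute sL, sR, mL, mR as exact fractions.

25/2 10 35/2 5/2

left sensor world pos  = (-1, -1); dL² = 16
right sensor world pos = (-1, 1); dR² = 20
sL = 200/16 = 25/2
sR = 200/20 = 10
mL = 1·sL + 1/2·sR = 35/2
mR = 1·sL + -1·sR = 5/2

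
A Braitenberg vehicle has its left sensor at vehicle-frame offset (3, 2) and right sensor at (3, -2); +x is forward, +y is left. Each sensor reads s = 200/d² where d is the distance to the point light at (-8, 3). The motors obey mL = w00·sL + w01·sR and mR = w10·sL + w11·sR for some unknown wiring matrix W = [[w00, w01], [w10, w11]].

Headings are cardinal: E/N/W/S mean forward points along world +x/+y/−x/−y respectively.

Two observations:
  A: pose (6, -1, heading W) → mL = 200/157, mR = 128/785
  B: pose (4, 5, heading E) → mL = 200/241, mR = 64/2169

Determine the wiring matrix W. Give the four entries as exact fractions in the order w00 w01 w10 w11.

1 0 -1/2 1/2

obs A: pose=(6,-1,W) → sL=200/157, sR=8/5, mL=200/157, mR=128/785
obs B: pose=(4,5,E) → sL=200/241, sR=8/9, mL=200/241, mR=64/2169
sensor matrix S = [[200/157, 8/5], [200/241, 8/9]]; det S = -66560/340533
solve [mL_A; mL_B] = S·[w00; w01] and [mR_A; mR_B] = S·[w10; w11]:
  w00 = 1, w01 = 0, w10 = -1/2, w11 = 1/2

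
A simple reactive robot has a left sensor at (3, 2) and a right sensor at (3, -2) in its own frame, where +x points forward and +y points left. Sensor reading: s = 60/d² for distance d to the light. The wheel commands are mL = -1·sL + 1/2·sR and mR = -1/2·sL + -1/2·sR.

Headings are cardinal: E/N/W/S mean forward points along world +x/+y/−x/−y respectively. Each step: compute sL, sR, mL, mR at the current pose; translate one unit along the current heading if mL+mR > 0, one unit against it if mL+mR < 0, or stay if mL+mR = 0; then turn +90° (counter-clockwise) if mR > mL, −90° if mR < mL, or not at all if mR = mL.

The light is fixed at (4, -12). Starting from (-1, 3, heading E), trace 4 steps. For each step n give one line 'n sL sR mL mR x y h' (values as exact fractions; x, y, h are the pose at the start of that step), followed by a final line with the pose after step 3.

0 60/293 60/173 -1590/50689 -13980/50689 -1 3 E
1 3/8 15/52 -3/13 -69/208 -2 3 S
2 60/277 4/27 -1066/7479 -1364/7479 -2 4 W
3 6/41 6/37 -99/1517 -234/1517 -1 4 N
final -1 3 E

n=0: pose=(-1,3,E); sL=60/293, sR=60/173; mL=-1590/50689, mR=-13980/50689; mL+mR=-90/293 → advance -1; mR−mL=-12390/50689 → turn -1·90°
n=1: pose=(-2,3,S); sL=3/8, sR=15/52; mL=-3/13, mR=-69/208; mL+mR=-9/16 → advance -1; mR−mL=-21/208 → turn -1·90°
n=2: pose=(-2,4,W); sL=60/277, sR=4/27; mL=-1066/7479, mR=-1364/7479; mL+mR=-90/277 → advance -1; mR−mL=-298/7479 → turn -1·90°
n=3: pose=(-1,4,N); sL=6/41, sR=6/37; mL=-99/1517, mR=-234/1517; mL+mR=-9/41 → advance -1; mR−mL=-135/1517 → turn -1·90°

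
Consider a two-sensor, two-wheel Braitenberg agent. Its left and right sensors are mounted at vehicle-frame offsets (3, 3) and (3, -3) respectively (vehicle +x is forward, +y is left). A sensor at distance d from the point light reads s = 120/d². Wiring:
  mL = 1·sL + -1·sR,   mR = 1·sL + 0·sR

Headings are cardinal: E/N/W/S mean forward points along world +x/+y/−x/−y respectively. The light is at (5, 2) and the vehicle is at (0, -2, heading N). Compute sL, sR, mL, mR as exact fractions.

24/13 24 -288/13 24/13

left sensor world pos  = (-3, 1); dL² = 65
right sensor world pos = (3, 1); dR² = 5
sL = 120/65 = 24/13
sR = 120/5 = 24
mL = 1·sL + -1·sR = -288/13
mR = 1·sL + 0·sR = 24/13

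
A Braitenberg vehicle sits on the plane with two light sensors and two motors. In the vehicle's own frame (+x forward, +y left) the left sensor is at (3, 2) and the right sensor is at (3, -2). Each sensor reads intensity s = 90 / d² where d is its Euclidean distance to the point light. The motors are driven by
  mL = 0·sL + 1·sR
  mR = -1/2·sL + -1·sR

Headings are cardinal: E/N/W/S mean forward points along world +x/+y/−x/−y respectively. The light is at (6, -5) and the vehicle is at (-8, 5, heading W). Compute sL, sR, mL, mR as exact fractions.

left sensor world pos  = (-11, 3); dL² = 353
right sensor world pos = (-11, 7); dR² = 433
sL = 90/353 = 90/353
sR = 90/433 = 90/433
mL = 0·sL + 1·sR = 90/433
mR = -1/2·sL + -1·sR = -51255/152849

90/353 90/433 90/433 -51255/152849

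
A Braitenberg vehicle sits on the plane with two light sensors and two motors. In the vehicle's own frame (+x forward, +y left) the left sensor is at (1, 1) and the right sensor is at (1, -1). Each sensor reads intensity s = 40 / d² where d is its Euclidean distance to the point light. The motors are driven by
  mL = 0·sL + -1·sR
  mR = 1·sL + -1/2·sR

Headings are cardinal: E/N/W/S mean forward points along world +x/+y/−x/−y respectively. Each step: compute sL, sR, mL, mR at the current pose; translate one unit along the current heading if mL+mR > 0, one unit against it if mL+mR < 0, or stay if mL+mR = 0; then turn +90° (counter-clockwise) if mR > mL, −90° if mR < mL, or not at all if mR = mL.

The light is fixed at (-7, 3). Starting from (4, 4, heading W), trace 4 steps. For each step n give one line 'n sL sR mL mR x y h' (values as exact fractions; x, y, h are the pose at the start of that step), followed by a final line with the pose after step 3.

0 2/5 5/13 -5/13 27/130 4 4 W
1 40/169 40/121 -40/121 1460/20449 5 4 S
2 20/89 4/17 -4/17 162/1513 5 5 E
3 40/109 40/153 -40/153 3940/16677 4 5 N
final 4 4 W

n=0: pose=(4,4,W); sL=2/5, sR=5/13; mL=-5/13, mR=27/130; mL+mR=-23/130 → advance -1; mR−mL=77/130 → turn +1·90°
n=1: pose=(5,4,S); sL=40/169, sR=40/121; mL=-40/121, mR=1460/20449; mL+mR=-5300/20449 → advance -1; mR−mL=8220/20449 → turn +1·90°
n=2: pose=(5,5,E); sL=20/89, sR=4/17; mL=-4/17, mR=162/1513; mL+mR=-194/1513 → advance -1; mR−mL=518/1513 → turn +1·90°
n=3: pose=(4,5,N); sL=40/109, sR=40/153; mL=-40/153, mR=3940/16677; mL+mR=-140/5559 → advance -1; mR−mL=8300/16677 → turn +1·90°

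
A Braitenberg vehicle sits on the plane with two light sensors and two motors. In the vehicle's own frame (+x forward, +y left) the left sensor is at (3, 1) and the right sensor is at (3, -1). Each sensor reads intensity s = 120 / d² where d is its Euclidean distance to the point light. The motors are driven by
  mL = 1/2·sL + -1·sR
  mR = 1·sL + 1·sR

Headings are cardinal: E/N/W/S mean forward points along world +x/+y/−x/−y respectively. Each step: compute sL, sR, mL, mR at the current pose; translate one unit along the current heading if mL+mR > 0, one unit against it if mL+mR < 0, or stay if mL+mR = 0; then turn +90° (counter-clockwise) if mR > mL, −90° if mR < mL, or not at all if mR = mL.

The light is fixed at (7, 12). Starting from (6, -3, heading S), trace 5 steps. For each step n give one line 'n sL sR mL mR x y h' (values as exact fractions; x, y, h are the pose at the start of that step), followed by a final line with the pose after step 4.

0 10/27 15/41 -200/1107 815/1107 6 -3 S
1 120/229 120/293 -9900/67097 62640/67097 6 -4 E
2 12/17 12/17 -6/17 24/17 7 -4 N
3 24/53 24/41 -780/2173 2256/2173 7 -3 W
4 10/27 15/41 -200/1107 815/1107 6 -3 S
final 6 -4 E

n=0: pose=(6,-3,S); sL=10/27, sR=15/41; mL=-200/1107, mR=815/1107; mL+mR=5/9 → advance +1; mR−mL=1015/1107 → turn +1·90°
n=1: pose=(6,-4,E); sL=120/229, sR=120/293; mL=-9900/67097, mR=62640/67097; mL+mR=180/229 → advance +1; mR−mL=72540/67097 → turn +1·90°
n=2: pose=(7,-4,N); sL=12/17, sR=12/17; mL=-6/17, mR=24/17; mL+mR=18/17 → advance +1; mR−mL=30/17 → turn +1·90°
n=3: pose=(7,-3,W); sL=24/53, sR=24/41; mL=-780/2173, mR=2256/2173; mL+mR=36/53 → advance +1; mR−mL=3036/2173 → turn +1·90°
n=4: pose=(6,-3,S); sL=10/27, sR=15/41; mL=-200/1107, mR=815/1107; mL+mR=5/9 → advance +1; mR−mL=1015/1107 → turn +1·90°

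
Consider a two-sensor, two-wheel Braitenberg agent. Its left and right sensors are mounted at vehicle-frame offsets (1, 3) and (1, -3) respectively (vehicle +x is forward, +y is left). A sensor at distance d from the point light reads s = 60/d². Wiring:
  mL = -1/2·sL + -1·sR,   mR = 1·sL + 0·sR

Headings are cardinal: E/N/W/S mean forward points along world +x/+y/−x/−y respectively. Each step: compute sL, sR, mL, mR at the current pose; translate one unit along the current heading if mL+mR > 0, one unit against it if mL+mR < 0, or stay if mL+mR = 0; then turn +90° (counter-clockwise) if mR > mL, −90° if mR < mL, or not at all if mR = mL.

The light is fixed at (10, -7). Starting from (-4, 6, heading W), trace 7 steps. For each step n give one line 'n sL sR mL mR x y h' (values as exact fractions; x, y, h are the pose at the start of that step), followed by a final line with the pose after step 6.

n=0: pose=(-4,6,W); sL=12/65, sR=60/481; mL=-522/2405, mR=12/65; mL+mR=-6/185 → advance -1; mR−mL=966/2405 → turn +1·90°
n=1: pose=(-3,6,S); sL=15/61, sR=3/20; mL=-333/1220, mR=15/61; mL+mR=-33/1220 → advance -1; mR−mL=633/1220 → turn +1·90°
n=2: pose=(-3,7,E); sL=60/433, sR=12/53; mL=-6786/22949, mR=60/433; mL+mR=-3606/22949 → advance -1; mR−mL=9966/22949 → turn +1·90°
n=3: pose=(-4,7,N); sL=30/257, sR=30/173; mL=-10305/44461, mR=30/257; mL+mR=-5115/44461 → advance -1; mR−mL=15495/44461 → turn +1·90°
n=4: pose=(-4,6,W); sL=12/65, sR=60/481; mL=-522/2405, mR=12/65; mL+mR=-6/185 → advance -1; mR−mL=966/2405 → turn +1·90°
n=5: pose=(-3,6,S); sL=15/61, sR=3/20; mL=-333/1220, mR=15/61; mL+mR=-33/1220 → advance -1; mR−mL=633/1220 → turn +1·90°
n=6: pose=(-3,7,E); sL=60/433, sR=12/53; mL=-6786/22949, mR=60/433; mL+mR=-3606/22949 → advance -1; mR−mL=9966/22949 → turn +1·90°

0 12/65 60/481 -522/2405 12/65 -4 6 W
1 15/61 3/20 -333/1220 15/61 -3 6 S
2 60/433 12/53 -6786/22949 60/433 -3 7 E
3 30/257 30/173 -10305/44461 30/257 -4 7 N
4 12/65 60/481 -522/2405 12/65 -4 6 W
5 15/61 3/20 -333/1220 15/61 -3 6 S
6 60/433 12/53 -6786/22949 60/433 -3 7 E
final -4 7 N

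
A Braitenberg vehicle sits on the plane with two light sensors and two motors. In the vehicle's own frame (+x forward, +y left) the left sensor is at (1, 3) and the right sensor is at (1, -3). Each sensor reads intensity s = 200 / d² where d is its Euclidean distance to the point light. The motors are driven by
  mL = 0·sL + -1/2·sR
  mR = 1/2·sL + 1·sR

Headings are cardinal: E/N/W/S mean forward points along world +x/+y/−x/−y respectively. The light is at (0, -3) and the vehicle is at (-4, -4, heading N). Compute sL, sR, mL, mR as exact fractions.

200/49 200 -100 9900/49

left sensor world pos  = (-7, -3); dL² = 49
right sensor world pos = (-1, -3); dR² = 1
sL = 200/49 = 200/49
sR = 200/1 = 200
mL = 0·sL + -1/2·sR = -100
mR = 1/2·sL + 1·sR = 9900/49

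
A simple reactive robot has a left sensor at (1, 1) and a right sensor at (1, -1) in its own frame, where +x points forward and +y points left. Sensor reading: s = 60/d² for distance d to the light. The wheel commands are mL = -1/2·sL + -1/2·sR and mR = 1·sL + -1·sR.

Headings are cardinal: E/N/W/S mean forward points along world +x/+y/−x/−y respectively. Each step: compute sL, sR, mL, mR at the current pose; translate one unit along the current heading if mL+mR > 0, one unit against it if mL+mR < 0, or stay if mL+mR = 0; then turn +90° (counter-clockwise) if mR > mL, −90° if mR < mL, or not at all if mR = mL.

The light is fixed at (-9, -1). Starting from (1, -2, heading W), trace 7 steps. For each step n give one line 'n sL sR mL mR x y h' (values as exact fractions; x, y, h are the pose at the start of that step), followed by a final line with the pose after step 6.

n=0: pose=(1,-2,W); sL=12/17, sR=20/27; mL=-332/459, mR=-16/459; mL+mR=-116/153 → advance -1; mR−mL=316/459 → turn +1·90°
n=1: pose=(2,-2,S); sL=15/37, sR=15/26; mL=-945/1924, mR=-165/962; mL+mR=-1275/1924 → advance -1; mR−mL=615/1924 → turn +1·90°
n=2: pose=(2,-1,E); sL=12/29, sR=12/29; mL=-12/29, mR=0; mL+mR=-12/29 → advance -1; mR−mL=12/29 → turn +1·90°
n=3: pose=(1,-1,N); sL=30/41, sR=30/61; mL=-1530/2501, mR=600/2501; mL+mR=-930/2501 → advance -1; mR−mL=2130/2501 → turn +1·90°
n=4: pose=(1,-2,W); sL=12/17, sR=20/27; mL=-332/459, mR=-16/459; mL+mR=-116/153 → advance -1; mR−mL=316/459 → turn +1·90°
n=5: pose=(2,-2,S); sL=15/37, sR=15/26; mL=-945/1924, mR=-165/962; mL+mR=-1275/1924 → advance -1; mR−mL=615/1924 → turn +1·90°
n=6: pose=(2,-1,E); sL=12/29, sR=12/29; mL=-12/29, mR=0; mL+mR=-12/29 → advance -1; mR−mL=12/29 → turn +1·90°

0 12/17 20/27 -332/459 -16/459 1 -2 W
1 15/37 15/26 -945/1924 -165/962 2 -2 S
2 12/29 12/29 -12/29 0 2 -1 E
3 30/41 30/61 -1530/2501 600/2501 1 -1 N
4 12/17 20/27 -332/459 -16/459 1 -2 W
5 15/37 15/26 -945/1924 -165/962 2 -2 S
6 12/29 12/29 -12/29 0 2 -1 E
final 1 -1 N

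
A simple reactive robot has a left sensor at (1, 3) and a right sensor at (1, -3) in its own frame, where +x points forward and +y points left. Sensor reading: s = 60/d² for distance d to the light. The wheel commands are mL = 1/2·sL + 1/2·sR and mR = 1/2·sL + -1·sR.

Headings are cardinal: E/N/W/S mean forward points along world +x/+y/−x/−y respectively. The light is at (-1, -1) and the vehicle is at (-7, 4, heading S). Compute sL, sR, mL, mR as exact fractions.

12/5 60/97 732/485 282/485

left sensor world pos  = (-4, 3); dL² = 25
right sensor world pos = (-10, 3); dR² = 97
sL = 60/25 = 12/5
sR = 60/97 = 60/97
mL = 1/2·sL + 1/2·sR = 732/485
mR = 1/2·sL + -1·sR = 282/485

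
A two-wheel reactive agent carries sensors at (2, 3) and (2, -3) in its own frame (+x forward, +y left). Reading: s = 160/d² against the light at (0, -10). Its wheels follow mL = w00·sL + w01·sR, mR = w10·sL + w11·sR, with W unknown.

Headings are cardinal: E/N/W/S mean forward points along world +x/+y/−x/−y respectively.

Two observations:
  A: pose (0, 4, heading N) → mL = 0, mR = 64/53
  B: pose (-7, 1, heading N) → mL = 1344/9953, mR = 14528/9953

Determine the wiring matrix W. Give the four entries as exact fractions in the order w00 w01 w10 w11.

-1/2 1/2 1 1

obs A: pose=(0,4,N) → sL=32/53, sR=32/53, mL=0, mR=64/53
obs B: pose=(-7,1,N) → sL=160/269, sR=32/37, mL=1344/9953, mR=14528/9953
sensor matrix S = [[32/53, 32/53], [160/269, 32/37]]; det S = 86016/527509
solve [mL_A; mL_B] = S·[w00; w01] and [mR_A; mR_B] = S·[w10; w11]:
  w00 = -1/2, w01 = 1/2, w10 = 1, w11 = 1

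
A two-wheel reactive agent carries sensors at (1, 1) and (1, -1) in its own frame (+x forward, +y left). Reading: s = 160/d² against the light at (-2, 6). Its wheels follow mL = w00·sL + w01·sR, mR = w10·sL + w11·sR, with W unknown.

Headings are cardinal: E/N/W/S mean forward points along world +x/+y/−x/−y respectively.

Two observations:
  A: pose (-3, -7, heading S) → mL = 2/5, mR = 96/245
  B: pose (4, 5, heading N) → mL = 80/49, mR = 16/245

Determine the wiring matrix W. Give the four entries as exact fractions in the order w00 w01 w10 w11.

0 1/2 -1/2 1

obs A: pose=(-3,-7,S) → sL=40/49, sR=4/5, mL=2/5, mR=96/245
obs B: pose=(4,5,N) → sL=32/5, sR=160/49, mL=80/49, mR=16/245
sensor matrix S = [[40/49, 4/5], [32/5, 160/49]]; det S = -147328/60025
solve [mL_A; mL_B] = S·[w00; w01] and [mR_A; mR_B] = S·[w10; w11]:
  w00 = 0, w01 = 1/2, w10 = -1/2, w11 = 1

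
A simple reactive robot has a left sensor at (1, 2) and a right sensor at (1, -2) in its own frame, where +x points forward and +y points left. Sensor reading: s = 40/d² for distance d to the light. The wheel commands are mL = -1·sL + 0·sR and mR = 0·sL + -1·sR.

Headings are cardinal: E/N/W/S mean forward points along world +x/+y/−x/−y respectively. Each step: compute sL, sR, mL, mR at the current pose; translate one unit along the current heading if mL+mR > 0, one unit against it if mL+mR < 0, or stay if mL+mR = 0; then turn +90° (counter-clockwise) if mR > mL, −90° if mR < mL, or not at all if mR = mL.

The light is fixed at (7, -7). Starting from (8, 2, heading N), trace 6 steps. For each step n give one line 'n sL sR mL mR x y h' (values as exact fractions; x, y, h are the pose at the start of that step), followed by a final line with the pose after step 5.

n=0: pose=(8,2,N); sL=40/101, sR=40/109; mL=-40/101, mR=-40/109; mL+mR=-8400/11009 → advance -1; mR−mL=320/11009 → turn +1·90°
n=1: pose=(8,1,W); sL=10/9, sR=2/5; mL=-10/9, mR=-2/5; mL+mR=-68/45 → advance -1; mR−mL=32/45 → turn +1·90°
n=2: pose=(9,1,S); sL=8/13, sR=40/49; mL=-8/13, mR=-40/49; mL+mR=-912/637 → advance -1; mR−mL=-128/637 → turn -1·90°
n=3: pose=(9,2,W); sL=4/5, sR=20/61; mL=-4/5, mR=-20/61; mL+mR=-344/305 → advance -1; mR−mL=144/305 → turn +1·90°
n=4: pose=(10,2,S); sL=40/89, sR=8/13; mL=-40/89, mR=-8/13; mL+mR=-1232/1157 → advance -1; mR−mL=-192/1157 → turn -1·90°
n=5: pose=(10,3,W); sL=10/17, sR=10/37; mL=-10/17, mR=-10/37; mL+mR=-540/629 → advance -1; mR−mL=200/629 → turn +1·90°

0 40/101 40/109 -40/101 -40/109 8 2 N
1 10/9 2/5 -10/9 -2/5 8 1 W
2 8/13 40/49 -8/13 -40/49 9 1 S
3 4/5 20/61 -4/5 -20/61 9 2 W
4 40/89 8/13 -40/89 -8/13 10 2 S
5 10/17 10/37 -10/17 -10/37 10 3 W
final 11 3 S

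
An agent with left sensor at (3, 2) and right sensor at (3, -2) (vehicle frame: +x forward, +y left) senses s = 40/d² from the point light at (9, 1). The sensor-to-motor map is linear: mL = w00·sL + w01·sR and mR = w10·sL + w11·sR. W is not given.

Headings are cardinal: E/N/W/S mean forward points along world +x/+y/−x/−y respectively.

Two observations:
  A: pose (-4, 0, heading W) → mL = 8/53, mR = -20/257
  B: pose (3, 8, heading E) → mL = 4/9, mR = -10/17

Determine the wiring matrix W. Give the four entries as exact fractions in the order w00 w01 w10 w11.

obs A: pose=(-4,0,W) → sL=8/53, sR=40/257, mL=8/53, mR=-20/257
obs B: pose=(3,8,E) → sL=4/9, sR=20/17, mL=4/9, mR=-10/17
sensor matrix S = [[8/53, 40/257], [4/9, 20/17]]; det S = 225920/2084013
solve [mL_A; mL_B] = S·[w00; w01] and [mR_A; mR_B] = S·[w10; w11]:
  w00 = 1, w01 = 0, w10 = 0, w11 = -1/2

1 0 0 -1/2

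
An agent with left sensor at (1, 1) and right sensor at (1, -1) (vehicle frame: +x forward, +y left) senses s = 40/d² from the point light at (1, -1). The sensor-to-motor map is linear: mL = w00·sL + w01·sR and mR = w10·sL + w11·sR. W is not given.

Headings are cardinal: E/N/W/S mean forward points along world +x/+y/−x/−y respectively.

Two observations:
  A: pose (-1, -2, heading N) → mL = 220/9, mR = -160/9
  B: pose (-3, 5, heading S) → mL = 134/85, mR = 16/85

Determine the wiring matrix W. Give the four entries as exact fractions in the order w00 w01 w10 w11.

obs A: pose=(-1,-2,N) → sL=40/9, sR=40, mL=220/9, mR=-160/9
obs B: pose=(-3,5,S) → sL=20/17, sR=4/5, mL=134/85, mR=16/85
sensor matrix S = [[40/9, 40], [20/17, 4/5]]; det S = -6656/153
solve [mL_A; mL_B] = S·[w00; w01] and [mR_A; mR_B] = S·[w10; w11]:
  w00 = 1, w01 = 1/2, w10 = 1/2, w11 = -1/2

1 1/2 1/2 -1/2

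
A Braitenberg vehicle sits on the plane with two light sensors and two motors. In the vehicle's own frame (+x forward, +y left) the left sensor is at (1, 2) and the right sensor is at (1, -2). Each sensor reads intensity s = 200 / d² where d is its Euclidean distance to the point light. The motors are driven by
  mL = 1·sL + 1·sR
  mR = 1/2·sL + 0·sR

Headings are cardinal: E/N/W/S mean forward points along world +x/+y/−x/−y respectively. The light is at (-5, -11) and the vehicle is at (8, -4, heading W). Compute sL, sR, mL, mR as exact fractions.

left sensor world pos  = (7, -6); dL² = 169
right sensor world pos = (7, -2); dR² = 225
sL = 200/169 = 200/169
sR = 200/225 = 8/9
mL = 1·sL + 1·sR = 3152/1521
mR = 1/2·sL + 0·sR = 100/169

200/169 8/9 3152/1521 100/169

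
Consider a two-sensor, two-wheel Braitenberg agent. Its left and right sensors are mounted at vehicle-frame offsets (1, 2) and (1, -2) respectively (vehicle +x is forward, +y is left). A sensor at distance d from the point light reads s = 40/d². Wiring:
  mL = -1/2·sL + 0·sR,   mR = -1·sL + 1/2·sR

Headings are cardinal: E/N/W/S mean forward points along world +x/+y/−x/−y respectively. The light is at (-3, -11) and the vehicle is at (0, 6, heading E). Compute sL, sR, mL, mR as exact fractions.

left sensor world pos  = (1, 8); dL² = 377
right sensor world pos = (1, 4); dR² = 241
sL = 40/377 = 40/377
sR = 40/241 = 40/241
mL = -1/2·sL + 0·sR = -20/377
mR = -1·sL + 1/2·sR = -2100/90857

40/377 40/241 -20/377 -2100/90857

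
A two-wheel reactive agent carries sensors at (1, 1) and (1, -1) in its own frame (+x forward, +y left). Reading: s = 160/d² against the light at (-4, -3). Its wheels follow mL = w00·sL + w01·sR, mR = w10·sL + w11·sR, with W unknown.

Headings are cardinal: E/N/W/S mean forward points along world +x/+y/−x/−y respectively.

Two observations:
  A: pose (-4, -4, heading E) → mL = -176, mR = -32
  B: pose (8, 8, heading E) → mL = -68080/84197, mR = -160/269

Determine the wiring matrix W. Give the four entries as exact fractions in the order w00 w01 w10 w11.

obs A: pose=(-4,-4,E) → sL=160, sR=32, mL=-176, mR=-32
obs B: pose=(8,8,E) → sL=160/313, sR=160/269, mL=-68080/84197, mR=-160/269
sensor matrix S = [[160, 32], [160/313, 160/269]]; det S = 6635520/84197
solve [mL_A; mL_B] = S·[w00; w01] and [mR_A; mR_B] = S·[w10; w11]:
  w00 = -1, w01 = -1/2, w10 = 0, w11 = -1

-1 -1/2 0 -1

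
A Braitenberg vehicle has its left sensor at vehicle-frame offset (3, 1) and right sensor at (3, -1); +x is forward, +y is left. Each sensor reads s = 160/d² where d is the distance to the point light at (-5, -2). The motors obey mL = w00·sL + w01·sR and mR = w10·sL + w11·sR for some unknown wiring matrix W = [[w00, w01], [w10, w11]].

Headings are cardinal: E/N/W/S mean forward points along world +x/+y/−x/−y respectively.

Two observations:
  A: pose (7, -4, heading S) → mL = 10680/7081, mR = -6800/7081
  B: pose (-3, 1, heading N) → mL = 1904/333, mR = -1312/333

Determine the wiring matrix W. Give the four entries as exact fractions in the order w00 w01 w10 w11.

obs A: pose=(7,-4,S) → sL=80/97, sR=80/73, mL=10680/7081, mR=-6800/7081
obs B: pose=(-3,1,N) → sL=160/37, sR=32/9, mL=1904/333, mR=-1312/333
sensor matrix S = [[80/97, 80/73], [160/37, 32/9]]; det S = -4259840/2357973
solve [mL_A; mL_B] = S·[w00; w01] and [mR_A; mR_B] = S·[w10; w11]:
  w00 = 1/2, w01 = 1, w10 = -1/2, w11 = -1/2

1/2 1 -1/2 -1/2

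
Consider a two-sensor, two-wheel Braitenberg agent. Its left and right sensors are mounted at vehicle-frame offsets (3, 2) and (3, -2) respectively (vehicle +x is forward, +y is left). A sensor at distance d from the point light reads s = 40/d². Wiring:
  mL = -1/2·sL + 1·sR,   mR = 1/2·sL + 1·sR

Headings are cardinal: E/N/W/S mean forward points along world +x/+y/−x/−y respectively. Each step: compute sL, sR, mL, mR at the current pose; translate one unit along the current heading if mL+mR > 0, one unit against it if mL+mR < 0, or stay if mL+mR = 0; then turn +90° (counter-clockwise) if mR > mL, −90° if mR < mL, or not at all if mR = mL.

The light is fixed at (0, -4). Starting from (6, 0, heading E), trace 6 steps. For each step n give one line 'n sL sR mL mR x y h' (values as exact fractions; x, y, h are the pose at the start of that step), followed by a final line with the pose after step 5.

0 40/117 8/17 596/1989 1276/1989 6 0 E
1 20/37 4/13 18/481 278/481 7 0 N
2 8/5 8/13 -12/65 92/65 7 1 W
3 10/17 2 29/17 39/17 6 1 S
4 40/117 8/17 596/1989 1276/1989 6 0 E
5 20/37 4/13 18/481 278/481 7 0 N
final 7 1 W

n=0: pose=(6,0,E); sL=40/117, sR=8/17; mL=596/1989, mR=1276/1989; mL+mR=16/17 → advance +1; mR−mL=40/117 → turn +1·90°
n=1: pose=(7,0,N); sL=20/37, sR=4/13; mL=18/481, mR=278/481; mL+mR=8/13 → advance +1; mR−mL=20/37 → turn +1·90°
n=2: pose=(7,1,W); sL=8/5, sR=8/13; mL=-12/65, mR=92/65; mL+mR=16/13 → advance +1; mR−mL=8/5 → turn +1·90°
n=3: pose=(6,1,S); sL=10/17, sR=2; mL=29/17, mR=39/17; mL+mR=4 → advance +1; mR−mL=10/17 → turn +1·90°
n=4: pose=(6,0,E); sL=40/117, sR=8/17; mL=596/1989, mR=1276/1989; mL+mR=16/17 → advance +1; mR−mL=40/117 → turn +1·90°
n=5: pose=(7,0,N); sL=20/37, sR=4/13; mL=18/481, mR=278/481; mL+mR=8/13 → advance +1; mR−mL=20/37 → turn +1·90°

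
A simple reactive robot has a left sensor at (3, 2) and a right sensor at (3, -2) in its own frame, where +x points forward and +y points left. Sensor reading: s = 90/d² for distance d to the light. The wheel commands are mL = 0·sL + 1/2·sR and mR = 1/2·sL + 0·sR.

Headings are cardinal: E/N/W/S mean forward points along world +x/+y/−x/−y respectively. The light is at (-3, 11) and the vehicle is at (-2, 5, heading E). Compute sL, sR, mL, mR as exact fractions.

45/16 9/8 9/16 45/32

left sensor world pos  = (1, 7); dL² = 32
right sensor world pos = (1, 3); dR² = 80
sL = 90/32 = 45/16
sR = 90/80 = 9/8
mL = 0·sL + 1/2·sR = 9/16
mR = 1/2·sL + 0·sR = 45/32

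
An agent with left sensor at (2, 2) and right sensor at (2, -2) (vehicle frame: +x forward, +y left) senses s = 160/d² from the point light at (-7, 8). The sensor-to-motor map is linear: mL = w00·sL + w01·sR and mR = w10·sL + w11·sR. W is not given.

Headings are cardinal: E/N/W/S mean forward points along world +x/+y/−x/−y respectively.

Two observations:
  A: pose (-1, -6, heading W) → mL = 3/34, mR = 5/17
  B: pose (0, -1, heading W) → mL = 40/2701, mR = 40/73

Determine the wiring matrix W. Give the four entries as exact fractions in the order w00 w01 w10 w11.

obs A: pose=(-1,-6,W) → sL=10/17, sR=1, mL=3/34, mR=5/17
obs B: pose=(0,-1,W) → sL=80/73, sR=80/37, mL=40/2701, mR=40/73
sensor matrix S = [[10/17, 1], [80/73, 80/37]]; det S = 8080/45917
solve [mL_A; mL_B] = S·[w00; w01] and [mR_A; mR_B] = S·[w10; w11]:
  w00 = 1, w01 = -1/2, w10 = 1/2, w11 = 0

1 -1/2 1/2 0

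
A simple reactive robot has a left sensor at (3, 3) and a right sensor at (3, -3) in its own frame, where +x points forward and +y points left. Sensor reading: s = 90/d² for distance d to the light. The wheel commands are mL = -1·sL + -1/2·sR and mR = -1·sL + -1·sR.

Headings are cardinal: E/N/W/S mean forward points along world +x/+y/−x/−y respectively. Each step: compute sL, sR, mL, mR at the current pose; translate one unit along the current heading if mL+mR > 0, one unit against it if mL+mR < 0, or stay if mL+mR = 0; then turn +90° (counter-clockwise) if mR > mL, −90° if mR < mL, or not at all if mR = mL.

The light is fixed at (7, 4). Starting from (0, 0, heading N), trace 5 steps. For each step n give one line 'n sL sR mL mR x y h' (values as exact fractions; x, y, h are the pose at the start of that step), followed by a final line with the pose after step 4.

n=0: pose=(0,0,N); sL=90/101, sR=90/17; mL=-6075/1717, mR=-10620/1717; mL+mR=-16695/1717 → advance -1; mR−mL=-45/17 → turn -1·90°
n=1: pose=(0,-1,E); sL=9/2, sR=9/8; mL=-81/16, mR=-45/8; mL+mR=-171/16 → advance -1; mR−mL=-9/16 → turn -1·90°
n=2: pose=(-1,-1,S); sL=90/89, sR=18/37; mL=-4131/3293, mR=-4932/3293; mL+mR=-9063/3293 → advance -1; mR−mL=-9/37 → turn -1·90°
n=3: pose=(-1,0,W); sL=9/17, sR=45/61; mL=-1863/2074, mR=-1314/1037; mL+mR=-4491/2074 → advance -1; mR−mL=-45/122 → turn -1·90°
n=4: pose=(0,0,N); sL=90/101, sR=90/17; mL=-6075/1717, mR=-10620/1717; mL+mR=-16695/1717 → advance -1; mR−mL=-45/17 → turn -1·90°

0 90/101 90/17 -6075/1717 -10620/1717 0 0 N
1 9/2 9/8 -81/16 -45/8 0 -1 E
2 90/89 18/37 -4131/3293 -4932/3293 -1 -1 S
3 9/17 45/61 -1863/2074 -1314/1037 -1 0 W
4 90/101 90/17 -6075/1717 -10620/1717 0 0 N
final 0 -1 E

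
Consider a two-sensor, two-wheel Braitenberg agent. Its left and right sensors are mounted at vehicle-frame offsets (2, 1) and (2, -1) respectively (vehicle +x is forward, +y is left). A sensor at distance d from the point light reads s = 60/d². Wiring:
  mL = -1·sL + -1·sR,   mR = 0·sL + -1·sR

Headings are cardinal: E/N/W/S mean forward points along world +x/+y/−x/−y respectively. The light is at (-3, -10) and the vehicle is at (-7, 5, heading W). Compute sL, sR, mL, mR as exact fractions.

left sensor world pos  = (-9, 4); dL² = 232
right sensor world pos = (-9, 6); dR² = 292
sL = 60/232 = 15/58
sR = 60/292 = 15/73
mL = -1·sL + -1·sR = -1965/4234
mR = 0·sL + -1·sR = -15/73

15/58 15/73 -1965/4234 -15/73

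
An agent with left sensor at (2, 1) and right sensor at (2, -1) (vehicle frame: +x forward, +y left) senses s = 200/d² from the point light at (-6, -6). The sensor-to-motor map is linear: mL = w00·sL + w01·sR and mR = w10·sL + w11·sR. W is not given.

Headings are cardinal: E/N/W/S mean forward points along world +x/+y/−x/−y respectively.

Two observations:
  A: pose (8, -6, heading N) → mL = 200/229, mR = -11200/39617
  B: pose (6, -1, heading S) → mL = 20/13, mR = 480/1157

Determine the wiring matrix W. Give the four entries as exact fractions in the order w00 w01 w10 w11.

obs A: pose=(8,-6,N) → sL=200/173, sR=200/229, mL=200/229, mR=-11200/39617
obs B: pose=(6,-1,S) → sL=100/89, sR=20/13, mL=20/13, mR=480/1157
sensor matrix S = [[200/173, 200/229], [100/89, 20/13]]; det S = 36544000/45836869
solve [mL_A; mL_B] = S·[w00; w01] and [mR_A; mR_B] = S·[w10; w11]:
  w00 = 0, w01 = 1, w10 = -1, w11 = 1

0 1 -1 1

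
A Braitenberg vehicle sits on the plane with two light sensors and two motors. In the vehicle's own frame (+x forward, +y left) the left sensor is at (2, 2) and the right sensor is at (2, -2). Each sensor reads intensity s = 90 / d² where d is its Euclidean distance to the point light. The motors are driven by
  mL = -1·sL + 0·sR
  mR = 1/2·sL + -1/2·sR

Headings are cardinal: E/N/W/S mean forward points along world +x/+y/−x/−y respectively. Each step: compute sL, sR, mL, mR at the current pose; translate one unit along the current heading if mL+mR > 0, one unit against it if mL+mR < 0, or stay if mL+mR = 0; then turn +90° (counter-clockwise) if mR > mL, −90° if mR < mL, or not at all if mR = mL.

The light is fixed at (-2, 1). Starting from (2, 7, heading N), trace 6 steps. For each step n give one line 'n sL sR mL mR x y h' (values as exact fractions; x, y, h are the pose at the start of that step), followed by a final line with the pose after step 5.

n=0: pose=(2,7,N); sL=45/34, sR=9/10; mL=-45/34, mR=18/85; mL+mR=-189/170 → advance -1; mR−mL=261/170 → turn +1·90°
n=1: pose=(2,6,W); sL=90/13, sR=90/53; mL=-90/13, mR=1800/689; mL+mR=-2970/689 → advance -1; mR−mL=6570/689 → turn +1·90°
n=2: pose=(3,6,S); sL=45/29, sR=5; mL=-45/29, mR=-50/29; mL+mR=-95/29 → advance -1; mR−mL=-5/29 → turn -1·90°
n=3: pose=(3,7,W); sL=18/5, sR=90/73; mL=-18/5, mR=432/365; mL+mR=-882/365 → advance -1; mR−mL=1746/365 → turn +1·90°
n=4: pose=(4,7,S); sL=9/8, sR=45/16; mL=-9/8, mR=-27/32; mL+mR=-63/32 → advance -1; mR−mL=9/32 → turn +1·90°
n=5: pose=(4,8,E); sL=18/29, sR=90/89; mL=-18/29, mR=-504/2581; mL+mR=-2106/2581 → advance -1; mR−mL=1098/2581 → turn +1·90°

0 45/34 9/10 -45/34 18/85 2 7 N
1 90/13 90/53 -90/13 1800/689 2 6 W
2 45/29 5 -45/29 -50/29 3 6 S
3 18/5 90/73 -18/5 432/365 3 7 W
4 9/8 45/16 -9/8 -27/32 4 7 S
5 18/29 90/89 -18/29 -504/2581 4 8 E
final 3 8 N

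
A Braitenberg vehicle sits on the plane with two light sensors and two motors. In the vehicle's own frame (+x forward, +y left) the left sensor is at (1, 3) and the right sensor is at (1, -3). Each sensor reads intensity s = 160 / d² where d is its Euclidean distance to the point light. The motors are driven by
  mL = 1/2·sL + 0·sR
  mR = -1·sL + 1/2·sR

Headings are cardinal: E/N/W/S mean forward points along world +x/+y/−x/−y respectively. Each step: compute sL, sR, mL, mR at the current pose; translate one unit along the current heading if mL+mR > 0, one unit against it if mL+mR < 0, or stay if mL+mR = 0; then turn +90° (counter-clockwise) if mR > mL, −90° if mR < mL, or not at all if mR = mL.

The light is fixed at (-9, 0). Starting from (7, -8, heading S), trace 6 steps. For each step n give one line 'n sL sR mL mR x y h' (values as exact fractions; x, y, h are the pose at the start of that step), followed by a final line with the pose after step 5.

0 80/221 16/25 40/221 -232/5525 7 -8 S
1 160/369 160/261 80/369 -1360/10701 7 -9 W
2 10/13 40/97 5/13 -710/1261 6 -9 N
3 32/61 32/85 16/61 -1744/5185 6 -10 E
4 16/41 80/121 8/41 -296/4961 5 -10 S
5 32/73 160/233 16/73 -1616/17009 5 -11 W
final 4 -11 N

n=0: pose=(7,-8,S); sL=80/221, sR=16/25; mL=40/221, mR=-232/5525; mL+mR=768/5525 → advance +1; mR−mL=-1232/5525 → turn -1·90°
n=1: pose=(7,-9,W); sL=160/369, sR=160/261; mL=80/369, mR=-1360/10701; mL+mR=320/3567 → advance +1; mR−mL=-3680/10701 → turn -1·90°
n=2: pose=(6,-9,N); sL=10/13, sR=40/97; mL=5/13, mR=-710/1261; mL+mR=-225/1261 → advance -1; mR−mL=-1195/1261 → turn -1·90°
n=3: pose=(6,-10,E); sL=32/61, sR=32/85; mL=16/61, mR=-1744/5185; mL+mR=-384/5185 → advance -1; mR−mL=-3104/5185 → turn -1·90°
n=4: pose=(5,-10,S); sL=16/41, sR=80/121; mL=8/41, mR=-296/4961; mL+mR=672/4961 → advance +1; mR−mL=-1264/4961 → turn -1·90°
n=5: pose=(5,-11,W); sL=32/73, sR=160/233; mL=16/73, mR=-1616/17009; mL+mR=2112/17009 → advance +1; mR−mL=-5344/17009 → turn -1·90°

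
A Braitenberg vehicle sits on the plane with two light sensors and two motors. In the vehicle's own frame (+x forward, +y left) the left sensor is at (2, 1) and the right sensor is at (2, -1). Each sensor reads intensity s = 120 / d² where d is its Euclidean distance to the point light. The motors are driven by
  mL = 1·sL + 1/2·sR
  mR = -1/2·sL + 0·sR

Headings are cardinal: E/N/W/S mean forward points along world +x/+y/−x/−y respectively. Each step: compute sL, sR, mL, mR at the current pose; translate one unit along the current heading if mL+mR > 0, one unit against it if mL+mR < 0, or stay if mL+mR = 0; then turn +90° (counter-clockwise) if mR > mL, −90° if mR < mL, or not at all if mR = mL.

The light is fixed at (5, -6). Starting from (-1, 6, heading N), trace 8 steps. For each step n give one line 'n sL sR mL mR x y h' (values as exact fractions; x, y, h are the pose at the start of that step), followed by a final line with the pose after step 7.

0 24/49 120/221 8244/10829 -12/49 -1 6 N
1 30/53 3/4 399/424 -15/53 -1 7 E
2 120/137 120/157 27060/21509 -60/137 0 7 S
3 12/17 60/109 1818/1853 -6/17 0 6 W
4 24/49 120/221 8244/10829 -12/49 -1 6 N
5 30/53 3/4 399/424 -15/53 -1 7 E
6 120/137 120/157 27060/21509 -60/137 0 7 S
7 12/17 60/109 1818/1853 -6/17 0 6 W
final -1 6 N

n=0: pose=(-1,6,N); sL=24/49, sR=120/221; mL=8244/10829, mR=-12/49; mL+mR=5592/10829 → advance +1; mR−mL=-10896/10829 → turn -1·90°
n=1: pose=(-1,7,E); sL=30/53, sR=3/4; mL=399/424, mR=-15/53; mL+mR=279/424 → advance +1; mR−mL=-519/424 → turn -1·90°
n=2: pose=(0,7,S); sL=120/137, sR=120/157; mL=27060/21509, mR=-60/137; mL+mR=17640/21509 → advance +1; mR−mL=-36480/21509 → turn -1·90°
n=3: pose=(0,6,W); sL=12/17, sR=60/109; mL=1818/1853, mR=-6/17; mL+mR=1164/1853 → advance +1; mR−mL=-2472/1853 → turn -1·90°
n=4: pose=(-1,6,N); sL=24/49, sR=120/221; mL=8244/10829, mR=-12/49; mL+mR=5592/10829 → advance +1; mR−mL=-10896/10829 → turn -1·90°
n=5: pose=(-1,7,E); sL=30/53, sR=3/4; mL=399/424, mR=-15/53; mL+mR=279/424 → advance +1; mR−mL=-519/424 → turn -1·90°
n=6: pose=(0,7,S); sL=120/137, sR=120/157; mL=27060/21509, mR=-60/137; mL+mR=17640/21509 → advance +1; mR−mL=-36480/21509 → turn -1·90°
n=7: pose=(0,6,W); sL=12/17, sR=60/109; mL=1818/1853, mR=-6/17; mL+mR=1164/1853 → advance +1; mR−mL=-2472/1853 → turn -1·90°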